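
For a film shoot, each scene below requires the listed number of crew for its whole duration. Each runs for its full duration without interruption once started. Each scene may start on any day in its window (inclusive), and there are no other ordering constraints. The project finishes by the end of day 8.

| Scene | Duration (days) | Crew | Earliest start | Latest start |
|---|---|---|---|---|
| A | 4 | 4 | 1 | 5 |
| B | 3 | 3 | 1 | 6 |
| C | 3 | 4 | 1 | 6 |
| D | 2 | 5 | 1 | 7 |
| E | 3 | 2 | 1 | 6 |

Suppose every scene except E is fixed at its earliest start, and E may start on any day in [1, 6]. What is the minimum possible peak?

16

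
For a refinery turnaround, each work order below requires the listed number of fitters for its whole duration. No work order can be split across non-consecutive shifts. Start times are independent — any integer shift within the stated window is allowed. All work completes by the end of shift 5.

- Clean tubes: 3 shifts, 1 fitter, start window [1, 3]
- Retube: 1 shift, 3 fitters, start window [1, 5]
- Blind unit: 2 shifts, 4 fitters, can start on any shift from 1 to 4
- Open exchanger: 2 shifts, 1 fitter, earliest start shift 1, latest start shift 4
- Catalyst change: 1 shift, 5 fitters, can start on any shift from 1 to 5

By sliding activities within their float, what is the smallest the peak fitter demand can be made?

5

Early-start (Clean tubes@1, Retube@1, Blind unit@1, Open exchanger@1, Catalyst change@1) gives peak 14: s1:14  s2:6  s3:1  s4:0  s5:0.
Shift Blind unit→3, Catalyst change→5.
Schedule Clean tubes@1, Retube@1, Blind unit@3, Open exchanger@1, Catalyst change@5: s1:5  s2:2  s3:5  s4:4  s5:5 — peak 5.
Total fitter-shifts = 21 over 5 shifts ⇒ peak ≥ ⌈21/5⌉ = 5, so 5 is optimal.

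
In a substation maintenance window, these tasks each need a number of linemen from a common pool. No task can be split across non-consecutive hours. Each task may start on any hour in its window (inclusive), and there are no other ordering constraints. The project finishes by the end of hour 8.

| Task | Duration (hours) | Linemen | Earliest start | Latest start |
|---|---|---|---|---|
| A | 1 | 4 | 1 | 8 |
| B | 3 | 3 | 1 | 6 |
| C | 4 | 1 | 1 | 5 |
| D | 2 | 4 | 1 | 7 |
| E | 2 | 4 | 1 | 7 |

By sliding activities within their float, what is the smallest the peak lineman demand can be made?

5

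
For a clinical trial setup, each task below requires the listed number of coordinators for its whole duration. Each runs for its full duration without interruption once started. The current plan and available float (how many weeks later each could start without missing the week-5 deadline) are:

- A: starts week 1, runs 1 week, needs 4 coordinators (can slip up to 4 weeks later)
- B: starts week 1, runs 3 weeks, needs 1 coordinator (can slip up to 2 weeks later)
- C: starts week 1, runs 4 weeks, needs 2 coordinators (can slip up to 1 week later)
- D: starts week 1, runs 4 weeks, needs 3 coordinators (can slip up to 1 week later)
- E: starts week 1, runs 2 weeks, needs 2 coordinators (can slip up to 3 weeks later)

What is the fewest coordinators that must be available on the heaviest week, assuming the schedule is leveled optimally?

7

Early-start (A@1, B@1, C@1, D@1, E@1) gives peak 12: w1:12  w2:8  w3:6  w4:5  w5:0.
Shift D→2, E→4.
Schedule A@1, B@1, C@1, D@2, E@4: w1:7  w2:6  w3:6  w4:7  w5:5 — peak 7.
Total coordinator-weeks = 31 over 5 weeks ⇒ peak ≥ ⌈31/5⌉ = 7, so 7 is optimal.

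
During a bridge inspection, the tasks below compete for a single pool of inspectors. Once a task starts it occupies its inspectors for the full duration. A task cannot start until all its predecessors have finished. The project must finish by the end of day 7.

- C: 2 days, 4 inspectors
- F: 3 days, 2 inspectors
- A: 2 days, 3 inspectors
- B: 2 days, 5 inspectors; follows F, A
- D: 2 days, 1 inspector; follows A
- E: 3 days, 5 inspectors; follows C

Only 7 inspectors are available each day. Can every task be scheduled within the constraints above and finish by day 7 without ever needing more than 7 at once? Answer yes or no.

yes

Schedule C@1, F@3, A@1, B@6, D@6, E@3: d1:7  d2:7  d3:7  d4:7  d5:7  d6:6  d7:6 — peak 7 ≤ 7.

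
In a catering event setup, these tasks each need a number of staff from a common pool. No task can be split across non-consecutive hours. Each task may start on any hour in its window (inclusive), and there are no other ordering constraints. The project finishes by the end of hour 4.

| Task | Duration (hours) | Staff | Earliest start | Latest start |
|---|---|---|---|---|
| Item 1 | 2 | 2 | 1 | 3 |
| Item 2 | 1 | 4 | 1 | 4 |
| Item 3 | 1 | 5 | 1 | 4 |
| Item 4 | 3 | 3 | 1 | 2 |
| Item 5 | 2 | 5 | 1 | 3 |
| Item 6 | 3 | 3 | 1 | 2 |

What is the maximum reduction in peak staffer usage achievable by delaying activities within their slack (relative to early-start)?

Early-start peak: h1:22  h2:13  h3:6  h4:0 ⇒ 22.
Leveled (Item 1@1, Item 2@1, Item 3@1, Item 4@2, Item 5@3, Item 6@2): h1:11  h2:8  h3:11  h4:11 ⇒ 11.
Reduction 22 − 11 = 11.

11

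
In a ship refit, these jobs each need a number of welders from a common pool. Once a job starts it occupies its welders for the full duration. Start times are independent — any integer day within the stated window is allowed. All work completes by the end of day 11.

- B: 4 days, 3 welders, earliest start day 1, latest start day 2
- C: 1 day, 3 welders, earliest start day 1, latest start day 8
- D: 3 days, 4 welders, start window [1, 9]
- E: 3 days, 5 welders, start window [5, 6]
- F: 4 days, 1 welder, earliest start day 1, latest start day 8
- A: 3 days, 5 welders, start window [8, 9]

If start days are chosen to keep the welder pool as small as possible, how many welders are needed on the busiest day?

7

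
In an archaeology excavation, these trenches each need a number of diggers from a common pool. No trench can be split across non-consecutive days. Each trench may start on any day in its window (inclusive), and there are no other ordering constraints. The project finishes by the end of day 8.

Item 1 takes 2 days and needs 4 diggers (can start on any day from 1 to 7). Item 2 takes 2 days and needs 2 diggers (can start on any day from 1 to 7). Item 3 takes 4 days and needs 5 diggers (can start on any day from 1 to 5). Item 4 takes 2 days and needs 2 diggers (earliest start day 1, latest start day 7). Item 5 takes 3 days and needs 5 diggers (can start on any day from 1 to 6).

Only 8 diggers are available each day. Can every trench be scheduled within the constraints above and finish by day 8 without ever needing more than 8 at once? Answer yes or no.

no

The minimum achievable peak is 9; 8 < 9, so no feasible schedule stays within the cap.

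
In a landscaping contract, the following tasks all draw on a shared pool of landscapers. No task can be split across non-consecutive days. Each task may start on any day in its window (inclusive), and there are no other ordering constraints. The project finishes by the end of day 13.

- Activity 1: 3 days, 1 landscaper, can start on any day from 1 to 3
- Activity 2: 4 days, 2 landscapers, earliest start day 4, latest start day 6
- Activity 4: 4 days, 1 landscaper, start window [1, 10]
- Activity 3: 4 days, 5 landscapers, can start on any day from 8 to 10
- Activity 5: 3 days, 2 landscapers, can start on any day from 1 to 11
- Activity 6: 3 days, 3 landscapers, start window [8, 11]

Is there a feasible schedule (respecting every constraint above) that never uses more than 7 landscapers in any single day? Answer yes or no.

no

The minimum achievable peak is 8; 7 < 8, so no feasible schedule stays within the cap.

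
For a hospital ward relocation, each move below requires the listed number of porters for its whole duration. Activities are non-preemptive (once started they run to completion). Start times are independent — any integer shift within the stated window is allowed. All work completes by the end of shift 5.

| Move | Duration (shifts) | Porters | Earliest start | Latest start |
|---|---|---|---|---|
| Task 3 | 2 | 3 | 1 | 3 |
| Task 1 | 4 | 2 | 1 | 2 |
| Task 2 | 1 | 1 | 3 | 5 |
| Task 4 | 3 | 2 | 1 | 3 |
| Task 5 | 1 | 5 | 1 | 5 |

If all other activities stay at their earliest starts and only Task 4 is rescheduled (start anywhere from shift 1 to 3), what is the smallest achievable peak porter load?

Task 4@1: s1:12  s2:7  s3:5  s4:2  s5:0 → peak 12
Task 4@2: s1:10  s2:7  s3:5  s4:4  s5:0 → peak 10
Task 4@3: s1:10  s2:5  s3:5  s4:4  s5:2 → peak 10
Best is Task 4@2, peak 10.

10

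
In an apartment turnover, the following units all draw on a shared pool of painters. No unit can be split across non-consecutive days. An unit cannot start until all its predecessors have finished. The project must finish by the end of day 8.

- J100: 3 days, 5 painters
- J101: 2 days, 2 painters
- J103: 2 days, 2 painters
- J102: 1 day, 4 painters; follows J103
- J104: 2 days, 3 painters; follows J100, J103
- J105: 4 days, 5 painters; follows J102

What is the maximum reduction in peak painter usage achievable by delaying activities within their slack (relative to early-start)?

1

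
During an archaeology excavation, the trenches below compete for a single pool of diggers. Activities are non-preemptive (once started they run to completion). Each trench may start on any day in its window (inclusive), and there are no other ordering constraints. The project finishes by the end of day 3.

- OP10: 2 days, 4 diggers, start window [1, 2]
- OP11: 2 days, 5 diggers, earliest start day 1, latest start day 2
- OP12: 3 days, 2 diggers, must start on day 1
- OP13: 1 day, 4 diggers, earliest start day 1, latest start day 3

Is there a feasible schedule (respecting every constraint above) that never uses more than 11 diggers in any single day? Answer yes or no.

yes

Schedule OP10@1, OP11@1, OP12@1, OP13@3: d1:11  d2:11  d3:6 — peak 11 ≤ 11.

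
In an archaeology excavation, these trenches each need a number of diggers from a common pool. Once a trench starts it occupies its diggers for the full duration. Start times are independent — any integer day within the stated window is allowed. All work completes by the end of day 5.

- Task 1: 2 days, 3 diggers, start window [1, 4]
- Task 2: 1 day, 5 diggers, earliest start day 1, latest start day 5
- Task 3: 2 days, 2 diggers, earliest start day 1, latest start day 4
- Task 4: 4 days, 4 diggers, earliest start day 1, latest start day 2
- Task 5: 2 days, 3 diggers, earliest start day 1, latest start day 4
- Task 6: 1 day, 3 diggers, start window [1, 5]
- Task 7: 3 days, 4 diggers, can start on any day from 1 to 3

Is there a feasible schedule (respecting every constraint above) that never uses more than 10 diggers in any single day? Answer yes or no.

Total digger-days = 52; over 5 days the average is 52/5 > 10, so some day must exceed 10.

no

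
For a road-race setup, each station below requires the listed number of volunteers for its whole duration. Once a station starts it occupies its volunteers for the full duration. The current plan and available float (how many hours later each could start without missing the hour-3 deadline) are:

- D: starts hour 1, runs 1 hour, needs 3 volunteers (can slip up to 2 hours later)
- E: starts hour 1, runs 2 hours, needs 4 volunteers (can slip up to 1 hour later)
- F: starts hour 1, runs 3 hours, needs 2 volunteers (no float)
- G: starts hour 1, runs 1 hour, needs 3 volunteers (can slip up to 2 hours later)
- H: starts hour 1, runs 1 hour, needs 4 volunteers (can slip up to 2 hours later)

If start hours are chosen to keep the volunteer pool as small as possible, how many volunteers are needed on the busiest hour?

Early-start (D@1, E@1, F@1, G@1, H@1) gives peak 16: h1:16  h2:6  h3:2.
Shift G→2, H→3.
Schedule D@1, E@1, F@1, G@2, H@3: h1:9  h2:9  h3:6 — peak 9.

9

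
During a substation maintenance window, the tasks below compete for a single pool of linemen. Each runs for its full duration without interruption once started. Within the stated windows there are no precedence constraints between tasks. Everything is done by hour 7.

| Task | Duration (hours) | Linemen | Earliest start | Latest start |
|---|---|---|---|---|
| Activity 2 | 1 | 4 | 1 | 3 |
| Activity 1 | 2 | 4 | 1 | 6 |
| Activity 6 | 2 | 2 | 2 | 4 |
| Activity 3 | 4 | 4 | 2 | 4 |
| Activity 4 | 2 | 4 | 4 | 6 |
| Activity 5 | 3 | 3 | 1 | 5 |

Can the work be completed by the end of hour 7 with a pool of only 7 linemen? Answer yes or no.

no

The minimum achievable peak is 8; 7 < 8, so no feasible schedule stays within the cap.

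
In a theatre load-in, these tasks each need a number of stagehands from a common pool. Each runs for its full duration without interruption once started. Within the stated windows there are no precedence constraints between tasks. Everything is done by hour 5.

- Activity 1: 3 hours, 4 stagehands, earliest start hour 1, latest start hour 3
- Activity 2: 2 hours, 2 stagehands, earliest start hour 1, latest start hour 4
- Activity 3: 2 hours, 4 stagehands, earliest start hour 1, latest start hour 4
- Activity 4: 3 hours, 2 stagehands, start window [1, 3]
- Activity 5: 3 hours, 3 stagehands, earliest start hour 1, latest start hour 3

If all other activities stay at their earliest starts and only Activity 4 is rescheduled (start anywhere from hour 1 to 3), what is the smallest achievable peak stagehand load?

13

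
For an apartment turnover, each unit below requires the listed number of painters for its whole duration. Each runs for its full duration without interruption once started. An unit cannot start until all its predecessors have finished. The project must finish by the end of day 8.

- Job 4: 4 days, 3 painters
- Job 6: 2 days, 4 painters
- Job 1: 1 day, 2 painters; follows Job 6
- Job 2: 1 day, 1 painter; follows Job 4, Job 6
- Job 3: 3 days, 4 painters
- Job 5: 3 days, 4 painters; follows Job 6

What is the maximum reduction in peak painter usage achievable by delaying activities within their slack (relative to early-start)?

Early-start peak: d1:11  d2:11  d3:13  d4:7  d5:5  d6:0  d7:0  d8:0 ⇒ 13.
Leveled (Job 4@1, Job 6@1, Job 1@5, Job 2@5, Job 3@3, Job 5@6): d1:7  d2:7  d3:7  d4:7  d5:7  d6:4  d7:4  d8:4 ⇒ 7.
Reduction 13 − 7 = 6.

6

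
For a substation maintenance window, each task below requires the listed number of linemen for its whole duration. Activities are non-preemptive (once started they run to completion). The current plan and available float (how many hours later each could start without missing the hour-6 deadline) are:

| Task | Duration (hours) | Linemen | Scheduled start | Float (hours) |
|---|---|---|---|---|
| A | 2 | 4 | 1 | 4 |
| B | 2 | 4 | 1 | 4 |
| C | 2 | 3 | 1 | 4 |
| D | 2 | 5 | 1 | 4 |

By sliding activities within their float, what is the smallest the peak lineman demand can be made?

Early-start (A@1, B@1, C@1, D@1) gives peak 16: h1:16  h2:16  h3:0  h4:0  h5:0  h6:0.
Shift B→3, D→5.
Schedule A@1, B@3, C@1, D@5: h1:7  h2:7  h3:4  h4:4  h5:5  h6:5 — peak 7.

7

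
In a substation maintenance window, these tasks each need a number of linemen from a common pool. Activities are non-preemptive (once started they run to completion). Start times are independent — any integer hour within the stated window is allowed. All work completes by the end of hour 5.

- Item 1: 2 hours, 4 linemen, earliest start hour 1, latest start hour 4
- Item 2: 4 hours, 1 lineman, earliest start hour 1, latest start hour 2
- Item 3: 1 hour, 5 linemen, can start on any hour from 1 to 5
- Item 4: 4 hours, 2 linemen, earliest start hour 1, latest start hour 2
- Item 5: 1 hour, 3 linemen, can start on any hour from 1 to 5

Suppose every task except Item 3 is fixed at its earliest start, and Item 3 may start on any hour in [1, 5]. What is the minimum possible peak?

Item 3@1: h1:15  h2:7  h3:3  h4:3  h5:0 → peak 15
Item 3@2: h1:10  h2:12  h3:3  h4:3  h5:0 → peak 12
Item 3@3: h1:10  h2:7  h3:8  h4:3  h5:0 → peak 10
Item 3@4: h1:10  h2:7  h3:3  h4:8  h5:0 → peak 10
Item 3@5: h1:10  h2:7  h3:3  h4:3  h5:5 → peak 10
Best is Item 3@3, peak 10.

10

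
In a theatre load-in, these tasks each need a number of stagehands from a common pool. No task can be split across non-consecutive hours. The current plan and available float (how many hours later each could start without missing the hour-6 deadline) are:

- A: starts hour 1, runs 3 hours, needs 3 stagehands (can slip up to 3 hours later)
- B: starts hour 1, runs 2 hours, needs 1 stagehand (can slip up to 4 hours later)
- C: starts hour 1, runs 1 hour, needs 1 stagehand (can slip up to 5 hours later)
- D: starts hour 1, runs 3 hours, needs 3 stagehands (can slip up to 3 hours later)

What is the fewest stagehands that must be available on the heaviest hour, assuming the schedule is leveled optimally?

4

Early-start (A@1, B@1, C@1, D@1) gives peak 8: h1:8  h2:7  h3:6  h4:0  h5:0  h6:0.
Shift C→3, D→4.
Schedule A@1, B@1, C@3, D@4: h1:4  h2:4  h3:4  h4:3  h5:3  h6:3 — peak 4.
Total stagehand-hours = 21 over 6 hours ⇒ peak ≥ ⌈21/6⌉ = 4, so 4 is optimal.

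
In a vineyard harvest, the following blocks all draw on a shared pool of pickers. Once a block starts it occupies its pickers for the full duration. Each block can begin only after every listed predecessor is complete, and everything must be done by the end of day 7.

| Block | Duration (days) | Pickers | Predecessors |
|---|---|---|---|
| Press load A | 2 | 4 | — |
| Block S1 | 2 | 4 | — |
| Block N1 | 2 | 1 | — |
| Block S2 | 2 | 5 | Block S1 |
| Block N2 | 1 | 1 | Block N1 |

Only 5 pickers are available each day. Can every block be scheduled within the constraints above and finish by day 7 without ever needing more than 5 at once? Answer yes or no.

Schedule Press load A@1, Block S1@3, Block N1@1, Block S2@5, Block N2@3: d1:5  d2:5  d3:5  d4:4  d5:5  d6:5  d7:0 — peak 5 ≤ 5.

yes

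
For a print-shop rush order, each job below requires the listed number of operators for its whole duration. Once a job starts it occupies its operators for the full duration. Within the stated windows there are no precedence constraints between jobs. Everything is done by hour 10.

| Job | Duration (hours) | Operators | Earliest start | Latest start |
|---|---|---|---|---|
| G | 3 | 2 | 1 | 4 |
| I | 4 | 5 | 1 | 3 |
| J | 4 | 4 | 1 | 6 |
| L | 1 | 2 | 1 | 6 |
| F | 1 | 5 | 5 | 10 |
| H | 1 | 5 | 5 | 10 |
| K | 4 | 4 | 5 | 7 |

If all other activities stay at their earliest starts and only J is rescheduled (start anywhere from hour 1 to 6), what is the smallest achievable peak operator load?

J@1: h1:13  h2:11  h3:11  h4:9  h5:14  h6:4  h7:4  h8:4  h9:0  h10:0 → peak 14
J@2: h1:9  h2:11  h3:11  h4:9  h5:18  h6:4  h7:4  h8:4  h9:0  h10:0 → peak 18
J@3: h1:9  h2:7  h3:11  h4:9  h5:18  h6:8  h7:4  h8:4  h9:0  h10:0 → peak 18
J@4: h1:9  h2:7  h3:7  h4:9  h5:18  h6:8  h7:8  h8:4  h9:0  h10:0 → peak 18
J@5: h1:9  h2:7  h3:7  h4:5  h5:18  h6:8  h7:8  h8:8  h9:0  h10:0 → peak 18
J@6: h1:9  h2:7  h3:7  h4:5  h5:14  h6:8  h7:8  h8:8  h9:4  h10:0 → peak 14
Best is J@1, peak 14.

14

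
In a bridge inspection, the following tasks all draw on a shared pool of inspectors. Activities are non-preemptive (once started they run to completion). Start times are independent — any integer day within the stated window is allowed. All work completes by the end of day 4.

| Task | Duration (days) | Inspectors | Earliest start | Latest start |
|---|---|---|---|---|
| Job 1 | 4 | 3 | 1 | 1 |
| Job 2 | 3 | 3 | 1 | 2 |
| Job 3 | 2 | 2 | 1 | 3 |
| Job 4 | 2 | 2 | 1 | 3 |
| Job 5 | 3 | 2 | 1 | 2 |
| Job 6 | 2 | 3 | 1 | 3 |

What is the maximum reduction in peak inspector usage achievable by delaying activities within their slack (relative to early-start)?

3

Early-start peak: d1:15  d2:15  d3:8  d4:3 ⇒ 15.
Leveled (Job 1@1, Job 2@1, Job 3@1, Job 4@1, Job 5@1, Job 6@3): d1:12  d2:12  d3:11  d4:6 ⇒ 12.
Reduction 15 − 12 = 3.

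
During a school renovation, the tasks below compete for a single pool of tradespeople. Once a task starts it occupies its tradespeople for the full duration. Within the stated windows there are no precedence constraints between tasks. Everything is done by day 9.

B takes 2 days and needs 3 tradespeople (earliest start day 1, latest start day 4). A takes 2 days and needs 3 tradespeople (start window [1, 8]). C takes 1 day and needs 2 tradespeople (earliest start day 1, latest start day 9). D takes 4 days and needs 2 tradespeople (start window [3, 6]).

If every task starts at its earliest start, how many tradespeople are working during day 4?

2

At early start, day 4 has: D.
Demand: 2 = 2.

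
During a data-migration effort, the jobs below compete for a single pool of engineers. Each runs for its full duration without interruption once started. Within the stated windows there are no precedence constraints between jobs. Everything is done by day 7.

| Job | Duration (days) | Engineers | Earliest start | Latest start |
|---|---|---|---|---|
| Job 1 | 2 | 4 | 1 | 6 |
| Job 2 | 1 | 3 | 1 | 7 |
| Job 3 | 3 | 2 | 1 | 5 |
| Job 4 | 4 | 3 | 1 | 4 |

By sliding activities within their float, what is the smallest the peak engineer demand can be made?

Early-start (Job 1@1, Job 2@1, Job 3@1, Job 4@1) gives peak 12: d1:12  d2:9  d3:5  d4:3  d5:0  d6:0  d7:0.
Shift Job 2→3, Job 3→3, Job 4→4.
Schedule Job 1@1, Job 2@3, Job 3@3, Job 4@4: d1:4  d2:4  d3:5  d4:5  d5:5  d6:3  d7:3 — peak 5.
Total engineer-days = 29 over 7 days ⇒ peak ≥ ⌈29/7⌉ = 5, so 5 is optimal.

5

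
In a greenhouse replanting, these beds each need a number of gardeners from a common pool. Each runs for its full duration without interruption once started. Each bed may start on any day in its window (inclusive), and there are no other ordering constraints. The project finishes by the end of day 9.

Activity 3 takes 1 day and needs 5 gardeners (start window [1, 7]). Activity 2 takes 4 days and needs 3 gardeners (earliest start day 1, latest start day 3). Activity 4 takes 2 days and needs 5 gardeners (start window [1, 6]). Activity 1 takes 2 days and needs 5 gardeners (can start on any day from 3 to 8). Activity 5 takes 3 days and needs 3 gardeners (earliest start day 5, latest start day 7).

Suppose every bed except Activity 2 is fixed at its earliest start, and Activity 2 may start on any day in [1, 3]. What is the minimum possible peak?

10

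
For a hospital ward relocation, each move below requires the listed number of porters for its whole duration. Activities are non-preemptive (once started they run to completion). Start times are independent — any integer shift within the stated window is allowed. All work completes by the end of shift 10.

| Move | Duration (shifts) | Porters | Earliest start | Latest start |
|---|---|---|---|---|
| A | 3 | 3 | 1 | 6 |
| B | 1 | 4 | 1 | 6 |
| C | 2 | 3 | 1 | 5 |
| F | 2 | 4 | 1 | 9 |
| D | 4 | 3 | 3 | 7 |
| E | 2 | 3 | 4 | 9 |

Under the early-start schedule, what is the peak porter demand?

14

Early-start schedule: A@1, B@1, C@1, F@1, D@3, E@4.
Load per shift: shift 1: 14, shift 2: 10, shift 3: 6, shift 4: 6, shift 5: 6, shift 6: 3, shift 7: 0, shift 8: 0, shift 9: 0, shift 10: 0.
Peak is 14.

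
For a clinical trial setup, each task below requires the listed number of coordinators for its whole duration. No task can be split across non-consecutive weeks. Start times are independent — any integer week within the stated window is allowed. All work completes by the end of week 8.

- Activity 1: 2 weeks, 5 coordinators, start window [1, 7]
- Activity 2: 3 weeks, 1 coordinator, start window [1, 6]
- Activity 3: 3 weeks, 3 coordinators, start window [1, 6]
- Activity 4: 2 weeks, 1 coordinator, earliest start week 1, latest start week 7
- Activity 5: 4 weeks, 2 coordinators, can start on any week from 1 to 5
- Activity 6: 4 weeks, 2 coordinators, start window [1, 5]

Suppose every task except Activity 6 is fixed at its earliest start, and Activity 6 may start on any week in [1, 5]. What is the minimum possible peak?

12

Activity 6@1: w1:14  w2:14  w3:8  w4:4  w5:0  w6:0  w7:0  w8:0 → peak 14
Activity 6@2: w1:12  w2:14  w3:8  w4:4  w5:2  w6:0  w7:0  w8:0 → peak 14
Activity 6@3: w1:12  w2:12  w3:8  w4:4  w5:2  w6:2  w7:0  w8:0 → peak 12
Activity 6@4: w1:12  w2:12  w3:6  w4:4  w5:2  w6:2  w7:2  w8:0 → peak 12
Activity 6@5: w1:12  w2:12  w3:6  w4:2  w5:2  w6:2  w7:2  w8:2 → peak 12
Best is Activity 6@3, peak 12.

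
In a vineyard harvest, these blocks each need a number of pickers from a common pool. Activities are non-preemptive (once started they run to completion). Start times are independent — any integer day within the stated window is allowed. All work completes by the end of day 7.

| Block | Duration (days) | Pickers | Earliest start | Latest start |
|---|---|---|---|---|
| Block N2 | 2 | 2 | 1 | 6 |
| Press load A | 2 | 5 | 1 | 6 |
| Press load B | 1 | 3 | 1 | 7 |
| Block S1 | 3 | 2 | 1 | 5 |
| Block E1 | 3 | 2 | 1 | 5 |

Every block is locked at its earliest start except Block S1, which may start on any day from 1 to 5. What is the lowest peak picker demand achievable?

12

Block S1@1: d1:14  d2:11  d3:4  d4:0  d5:0  d6:0  d7:0 → peak 14
Block S1@2: d1:12  d2:11  d3:4  d4:2  d5:0  d6:0  d7:0 → peak 12
Block S1@3: d1:12  d2:9  d3:4  d4:2  d5:2  d6:0  d7:0 → peak 12
Block S1@4: d1:12  d2:9  d3:2  d4:2  d5:2  d6:2  d7:0 → peak 12
Block S1@5: d1:12  d2:9  d3:2  d4:0  d5:2  d6:2  d7:2 → peak 12
Best is Block S1@2, peak 12.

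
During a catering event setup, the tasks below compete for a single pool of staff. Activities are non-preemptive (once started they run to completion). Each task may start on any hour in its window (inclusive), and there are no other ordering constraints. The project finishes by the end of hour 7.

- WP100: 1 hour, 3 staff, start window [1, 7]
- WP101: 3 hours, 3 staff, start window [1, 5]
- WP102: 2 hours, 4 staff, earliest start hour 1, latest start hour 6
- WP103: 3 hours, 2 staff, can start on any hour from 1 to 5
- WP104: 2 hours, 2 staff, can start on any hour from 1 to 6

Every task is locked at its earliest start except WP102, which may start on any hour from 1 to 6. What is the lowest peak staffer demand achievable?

10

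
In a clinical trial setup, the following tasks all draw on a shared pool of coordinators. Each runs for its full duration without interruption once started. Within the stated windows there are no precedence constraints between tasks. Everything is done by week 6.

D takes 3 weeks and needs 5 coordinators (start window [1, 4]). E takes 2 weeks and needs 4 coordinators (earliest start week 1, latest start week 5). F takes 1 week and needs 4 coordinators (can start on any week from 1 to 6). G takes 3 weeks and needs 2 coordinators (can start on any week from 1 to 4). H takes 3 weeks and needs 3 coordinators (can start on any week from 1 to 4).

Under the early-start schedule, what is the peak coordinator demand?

Early-start schedule: D@1, E@1, F@1, G@1, H@1.
Load per week: week 1: 18, week 2: 14, week 3: 10, week 4: 0, week 5: 0, week 6: 0.
Peak is 18.

18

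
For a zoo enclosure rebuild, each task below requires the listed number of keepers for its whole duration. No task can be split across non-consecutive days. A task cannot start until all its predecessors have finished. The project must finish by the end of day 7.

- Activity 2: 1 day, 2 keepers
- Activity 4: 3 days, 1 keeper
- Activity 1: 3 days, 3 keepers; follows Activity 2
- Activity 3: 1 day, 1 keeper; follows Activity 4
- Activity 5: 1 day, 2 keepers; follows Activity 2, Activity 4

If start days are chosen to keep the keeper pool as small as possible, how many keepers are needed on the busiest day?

Early-start (Activity 2@1, Activity 4@1, Activity 1@2, Activity 3@4, Activity 5@4) gives peak 6: d1:3  d2:4  d3:4  d4:6  d5:0  d6:0  d7:0.
Shift Activity 1→4, Activity 3→7, Activity 5→7.
Schedule Activity 2@1, Activity 4@1, Activity 1@4, Activity 3@7, Activity 5@7: d1:3  d2:1  d3:1  d4:3  d5:3  d6:3  d7:3 — peak 3.
Total keeper-days = 17 over 7 days ⇒ peak ≥ ⌈17/7⌉ = 3, so 3 is optimal.

3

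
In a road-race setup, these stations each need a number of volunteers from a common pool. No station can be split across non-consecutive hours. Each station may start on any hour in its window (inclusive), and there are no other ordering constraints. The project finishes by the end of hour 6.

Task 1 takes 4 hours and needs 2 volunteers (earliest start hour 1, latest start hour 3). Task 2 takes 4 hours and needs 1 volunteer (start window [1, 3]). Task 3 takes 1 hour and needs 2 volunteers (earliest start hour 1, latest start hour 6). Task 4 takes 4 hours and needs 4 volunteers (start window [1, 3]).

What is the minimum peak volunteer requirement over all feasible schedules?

Early-start (Task 1@1, Task 2@1, Task 3@1, Task 4@1) gives peak 9: h1:9  h2:7  h3:7  h4:7  h5:0  h6:0.
Shift Task 4→2.
Schedule Task 1@1, Task 2@1, Task 3@1, Task 4@2: h1:5  h2:7  h3:7  h4:7  h5:4  h6:0 — peak 7.

7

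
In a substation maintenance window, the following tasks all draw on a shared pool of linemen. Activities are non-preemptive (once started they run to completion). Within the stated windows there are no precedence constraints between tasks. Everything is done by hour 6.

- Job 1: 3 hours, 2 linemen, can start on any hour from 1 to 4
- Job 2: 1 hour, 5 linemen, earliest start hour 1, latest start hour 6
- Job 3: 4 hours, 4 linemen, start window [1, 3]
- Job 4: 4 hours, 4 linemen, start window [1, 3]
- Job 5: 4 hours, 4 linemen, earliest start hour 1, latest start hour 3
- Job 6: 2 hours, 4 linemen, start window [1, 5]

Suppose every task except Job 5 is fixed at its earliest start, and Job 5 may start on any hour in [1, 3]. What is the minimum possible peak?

Job 5@1: h1:23  h2:18  h3:14  h4:12  h5:0  h6:0 → peak 23
Job 5@2: h1:19  h2:18  h3:14  h4:12  h5:4  h6:0 → peak 19
Job 5@3: h1:19  h2:14  h3:14  h4:12  h5:4  h6:4 → peak 19
Best is Job 5@2, peak 19.

19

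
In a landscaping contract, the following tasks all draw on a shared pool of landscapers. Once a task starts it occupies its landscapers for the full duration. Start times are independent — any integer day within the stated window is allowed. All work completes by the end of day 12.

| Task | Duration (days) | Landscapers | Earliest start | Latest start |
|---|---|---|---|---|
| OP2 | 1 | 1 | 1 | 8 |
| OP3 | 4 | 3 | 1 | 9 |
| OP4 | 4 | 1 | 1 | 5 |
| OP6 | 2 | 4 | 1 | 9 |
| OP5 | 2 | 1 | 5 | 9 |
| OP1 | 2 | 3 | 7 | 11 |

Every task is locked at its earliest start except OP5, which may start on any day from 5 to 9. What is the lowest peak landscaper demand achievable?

9

OP5@5: d1:9  d2:8  d3:4  d4:4  d5:1  d6:1  d7:3  d8:3  d9:0  d10:0  d11:0  d12:0 → peak 9
OP5@6: d1:9  d2:8  d3:4  d4:4  d5:0  d6:1  d7:4  d8:3  d9:0  d10:0  d11:0  d12:0 → peak 9
OP5@7: d1:9  d2:8  d3:4  d4:4  d5:0  d6:0  d7:4  d8:4  d9:0  d10:0  d11:0  d12:0 → peak 9
OP5@8: d1:9  d2:8  d3:4  d4:4  d5:0  d6:0  d7:3  d8:4  d9:1  d10:0  d11:0  d12:0 → peak 9
OP5@9: d1:9  d2:8  d3:4  d4:4  d5:0  d6:0  d7:3  d8:3  d9:1  d10:1  d11:0  d12:0 → peak 9
Best is OP5@5, peak 9.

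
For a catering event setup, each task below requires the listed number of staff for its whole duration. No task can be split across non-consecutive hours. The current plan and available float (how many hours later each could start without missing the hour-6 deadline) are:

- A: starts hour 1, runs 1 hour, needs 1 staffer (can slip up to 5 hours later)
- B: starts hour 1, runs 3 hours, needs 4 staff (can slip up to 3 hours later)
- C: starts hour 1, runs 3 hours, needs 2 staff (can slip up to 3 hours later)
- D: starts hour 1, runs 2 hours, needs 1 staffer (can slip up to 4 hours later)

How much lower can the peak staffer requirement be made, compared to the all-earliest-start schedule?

Early-start peak: h1:8  h2:7  h3:6  h4:0  h5:0  h6:0 ⇒ 8.
Leveled (A@1, B@4, C@1, D@1): h1:4  h2:3  h3:2  h4:4  h5:4  h6:4 ⇒ 4.
Reduction 8 − 4 = 4.

4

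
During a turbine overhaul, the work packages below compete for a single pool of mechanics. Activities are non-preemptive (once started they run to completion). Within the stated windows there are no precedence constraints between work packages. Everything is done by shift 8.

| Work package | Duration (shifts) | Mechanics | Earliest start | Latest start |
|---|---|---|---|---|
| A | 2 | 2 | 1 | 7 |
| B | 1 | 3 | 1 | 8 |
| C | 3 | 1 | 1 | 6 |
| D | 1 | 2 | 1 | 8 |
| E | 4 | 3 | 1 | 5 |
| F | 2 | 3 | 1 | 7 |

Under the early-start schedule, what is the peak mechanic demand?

Early-start schedule: A@1, B@1, C@1, D@1, E@1, F@1.
Load per shift: shift 1: 14, shift 2: 9, shift 3: 4, shift 4: 3, shift 5: 0, shift 6: 0, shift 7: 0, shift 8: 0.
Peak is 14.

14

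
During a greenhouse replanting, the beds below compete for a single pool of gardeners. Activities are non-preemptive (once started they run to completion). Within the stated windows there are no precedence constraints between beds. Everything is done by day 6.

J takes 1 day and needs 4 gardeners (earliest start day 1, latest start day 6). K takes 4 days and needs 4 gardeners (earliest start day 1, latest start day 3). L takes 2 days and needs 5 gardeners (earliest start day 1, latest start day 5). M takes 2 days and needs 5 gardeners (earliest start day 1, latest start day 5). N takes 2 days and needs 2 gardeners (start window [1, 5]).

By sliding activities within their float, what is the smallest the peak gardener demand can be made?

Early-start (J@1, K@1, L@1, M@1, N@1) gives peak 20: d1:20  d2:16  d3:4  d4:4  d5:0  d6:0.
Shift L→2, M→4, N→5.
Schedule J@1, K@1, L@2, M@4, N@5: d1:8  d2:9  d3:9  d4:9  d5:7  d6:2 — peak 9.

9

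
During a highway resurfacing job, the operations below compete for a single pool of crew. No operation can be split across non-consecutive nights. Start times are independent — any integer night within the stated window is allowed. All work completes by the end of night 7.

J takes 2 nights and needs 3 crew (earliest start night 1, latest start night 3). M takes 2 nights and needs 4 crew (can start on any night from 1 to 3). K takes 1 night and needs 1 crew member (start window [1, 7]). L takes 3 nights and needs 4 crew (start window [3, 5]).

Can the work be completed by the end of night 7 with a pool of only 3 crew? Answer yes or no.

no

Total crew member-nights = 27; over 7 nights the average is 27/7 > 3, so some night must exceed 3.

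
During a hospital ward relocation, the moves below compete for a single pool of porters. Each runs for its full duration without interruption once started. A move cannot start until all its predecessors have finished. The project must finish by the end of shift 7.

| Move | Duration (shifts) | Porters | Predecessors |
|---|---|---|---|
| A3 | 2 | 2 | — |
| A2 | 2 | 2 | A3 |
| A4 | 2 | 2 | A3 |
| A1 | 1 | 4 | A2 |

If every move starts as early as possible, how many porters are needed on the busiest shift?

Early-start schedule: A3@1, A2@3, A4@3, A1@5.
Load per shift: shift 1: 2, shift 2: 2, shift 3: 4, shift 4: 4, shift 5: 4, shift 6: 0, shift 7: 0.
Peak is 4.

4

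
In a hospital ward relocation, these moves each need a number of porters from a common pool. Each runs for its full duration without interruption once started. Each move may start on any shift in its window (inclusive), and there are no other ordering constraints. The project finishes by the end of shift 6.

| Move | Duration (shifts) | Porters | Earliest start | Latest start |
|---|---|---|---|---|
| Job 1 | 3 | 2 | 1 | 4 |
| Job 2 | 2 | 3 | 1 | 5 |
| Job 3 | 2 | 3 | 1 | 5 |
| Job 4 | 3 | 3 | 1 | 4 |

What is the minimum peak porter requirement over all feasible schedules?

6

Early-start (Job 1@1, Job 2@1, Job 3@1, Job 4@1) gives peak 11: s1:11  s2:11  s3:5  s4:0  s5:0  s6:0.
Shift Job 3→3, Job 4→4.
Schedule Job 1@1, Job 2@1, Job 3@3, Job 4@4: s1:5  s2:5  s3:5  s4:6  s5:3  s6:3 — peak 6.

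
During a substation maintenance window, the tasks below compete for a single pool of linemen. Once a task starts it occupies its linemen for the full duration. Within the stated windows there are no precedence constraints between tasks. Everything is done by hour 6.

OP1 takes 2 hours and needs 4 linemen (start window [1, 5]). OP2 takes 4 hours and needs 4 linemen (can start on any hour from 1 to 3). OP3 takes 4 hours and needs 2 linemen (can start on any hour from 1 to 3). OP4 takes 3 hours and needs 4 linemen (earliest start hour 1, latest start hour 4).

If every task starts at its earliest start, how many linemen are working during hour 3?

10

At early start, hour 3 has: OP2, OP3, OP4.
Demand: 4 + 2 + 4 = 10.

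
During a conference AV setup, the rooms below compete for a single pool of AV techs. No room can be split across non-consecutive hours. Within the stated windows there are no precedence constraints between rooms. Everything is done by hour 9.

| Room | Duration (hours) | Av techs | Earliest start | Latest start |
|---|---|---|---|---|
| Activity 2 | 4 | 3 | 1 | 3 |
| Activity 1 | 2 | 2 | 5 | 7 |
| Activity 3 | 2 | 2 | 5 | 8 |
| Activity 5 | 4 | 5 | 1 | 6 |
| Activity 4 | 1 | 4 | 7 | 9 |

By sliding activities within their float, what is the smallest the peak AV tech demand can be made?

Early-start (Activity 2@1, Activity 1@5, Activity 3@5, Activity 5@1, Activity 4@7) gives peak 8: h1:8  h2:8  h3:8  h4:8  h5:4  h6:4  h7:4  h8:0  h9:0.
Shift Activity 3→7, Activity 5→5, Activity 4→9.
Schedule Activity 2@1, Activity 1@5, Activity 3@7, Activity 5@5, Activity 4@9: h1:3  h2:3  h3:3  h4:3  h5:7  h6:7  h7:7  h8:7  h9:4 — peak 7.

7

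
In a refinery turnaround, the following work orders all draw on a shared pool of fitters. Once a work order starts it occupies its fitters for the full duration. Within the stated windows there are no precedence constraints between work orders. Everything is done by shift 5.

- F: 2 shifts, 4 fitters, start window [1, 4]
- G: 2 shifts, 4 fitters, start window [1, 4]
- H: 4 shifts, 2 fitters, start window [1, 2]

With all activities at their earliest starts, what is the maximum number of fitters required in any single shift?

Early-start schedule: F@1, G@1, H@1.
Load per shift: shift 1: 10, shift 2: 10, shift 3: 2, shift 4: 2, shift 5: 0.
Peak is 10.

10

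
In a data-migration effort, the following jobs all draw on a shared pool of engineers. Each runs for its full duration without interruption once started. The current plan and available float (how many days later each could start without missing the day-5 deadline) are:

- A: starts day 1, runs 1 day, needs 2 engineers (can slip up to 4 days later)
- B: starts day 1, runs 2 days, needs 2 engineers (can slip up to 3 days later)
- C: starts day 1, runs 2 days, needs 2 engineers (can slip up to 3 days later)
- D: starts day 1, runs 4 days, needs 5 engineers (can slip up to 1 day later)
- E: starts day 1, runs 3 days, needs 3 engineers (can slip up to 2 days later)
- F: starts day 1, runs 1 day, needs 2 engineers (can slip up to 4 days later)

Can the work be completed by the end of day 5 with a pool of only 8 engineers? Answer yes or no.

no

Total engineer-days = 41; over 5 days the average is 41/5 > 8, so some day must exceed 8.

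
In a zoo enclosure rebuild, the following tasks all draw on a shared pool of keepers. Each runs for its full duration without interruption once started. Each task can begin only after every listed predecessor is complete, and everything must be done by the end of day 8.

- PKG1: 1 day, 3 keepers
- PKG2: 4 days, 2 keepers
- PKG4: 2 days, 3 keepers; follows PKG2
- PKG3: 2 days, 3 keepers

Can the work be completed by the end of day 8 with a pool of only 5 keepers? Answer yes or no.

yes

Schedule PKG1@1, PKG2@1, PKG4@5, PKG3@2: d1:5  d2:5  d3:5  d4:2  d5:3  d6:3  d7:0  d8:0 — peak 5 ≤ 5.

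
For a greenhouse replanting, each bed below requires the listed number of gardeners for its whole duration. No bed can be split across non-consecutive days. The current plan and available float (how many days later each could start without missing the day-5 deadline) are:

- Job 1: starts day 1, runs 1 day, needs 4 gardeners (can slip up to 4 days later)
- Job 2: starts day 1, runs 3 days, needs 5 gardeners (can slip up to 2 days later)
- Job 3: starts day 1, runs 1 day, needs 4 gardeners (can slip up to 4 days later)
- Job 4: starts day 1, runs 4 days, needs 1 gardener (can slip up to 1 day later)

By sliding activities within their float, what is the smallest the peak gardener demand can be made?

Early-start (Job 1@1, Job 2@1, Job 3@1, Job 4@1) gives peak 14: d1:14  d2:6  d3:6  d4:1  d5:0.
Shift Job 2→2, Job 3→5.
Schedule Job 1@1, Job 2@2, Job 3@5, Job 4@1: d1:5  d2:6  d3:6  d4:6  d5:4 — peak 6.
Total gardener-days = 27 over 5 days ⇒ peak ≥ ⌈27/5⌉ = 6, so 6 is optimal.

6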